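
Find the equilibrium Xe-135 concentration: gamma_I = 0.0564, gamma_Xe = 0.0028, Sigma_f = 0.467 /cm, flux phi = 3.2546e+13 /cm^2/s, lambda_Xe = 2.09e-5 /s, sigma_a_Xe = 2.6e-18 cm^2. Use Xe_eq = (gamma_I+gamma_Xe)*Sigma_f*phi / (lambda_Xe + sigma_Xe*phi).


Xe_eq = (gamma_I + gamma_Xe) * Sigma_f * phi / (lambda_Xe + sigma_Xe * phi)
Numerator = (0.0564 + 0.0028) * 0.467 * 3.2546e+13 = 8.997797e+11
Denominator = 2.09e-5 + 2.6e-18 * 3.2546e+13 = 1.055196e-04
Xe_eq = 8.997797e+11 / 1.055196e-04 = 8.5271e+15 /cm^3

8.5271e+15


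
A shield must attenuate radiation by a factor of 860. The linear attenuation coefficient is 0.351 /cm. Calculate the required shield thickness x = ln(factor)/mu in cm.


x = ln(factor) / mu
x = ln(860) / 0.351
x = 19.251 cm

19.251


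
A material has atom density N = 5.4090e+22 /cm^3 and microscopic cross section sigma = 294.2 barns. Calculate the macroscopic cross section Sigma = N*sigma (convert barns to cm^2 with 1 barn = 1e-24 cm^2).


Sigma = N * sigma_barns * 1e-24
Sigma = 5.4090e+22 * 294.2 * 1e-24
Sigma = 15.913 /cm

15.913


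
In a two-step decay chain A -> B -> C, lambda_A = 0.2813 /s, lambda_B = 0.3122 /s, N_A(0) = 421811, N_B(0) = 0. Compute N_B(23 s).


N_B(t) = lambda_A * N_A0 / (lambda_B - lambda_A) * [exp(-lambda_A*t) - exp(-lambda_B*t)]
exp(-0.2813*23) = 0.001549381; exp(-0.3122*23) = 7.612110e-04
N_B = 0.2813 * 421811 / (0.3122 - 0.2813) * (0.001549381 - 7.612110e-04)
N_B = 3026.6

3026.6


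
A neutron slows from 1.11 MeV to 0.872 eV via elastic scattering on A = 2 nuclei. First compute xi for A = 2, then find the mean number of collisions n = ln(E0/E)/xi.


xi = 1 + (A-1)^2/(2A)*ln((A-1)/(A+1)) = 0.7253469 (for A = 2)
n = ln(E0/E) / xi
n = ln(1.11e6 / 0.872) / 0.7253469
n = ln(1.272936e+06) / 0.7253469 = 19.379

19.379


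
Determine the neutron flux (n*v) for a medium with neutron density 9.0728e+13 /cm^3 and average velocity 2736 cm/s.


phi = n * v
phi = 9.0728e+13 * 2736
phi = 2.4823e+17 /cm^2/s

2.4823e+17


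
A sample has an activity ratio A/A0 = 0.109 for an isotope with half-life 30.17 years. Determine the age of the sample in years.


lambda = ln(2) / t_half = ln(2) / 30.17 = 0.02297472 /yr
t = -ln(A/A0) / lambda
t = -ln(0.109) / 0.02297472
t = 96.472 yr

96.472


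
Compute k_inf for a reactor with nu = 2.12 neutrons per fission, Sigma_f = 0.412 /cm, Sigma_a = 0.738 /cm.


k_inf = nu * Sigma_f / Sigma_a
k_inf = 2.12 * 0.412 / 0.738
k_inf = 1.1835

1.1835


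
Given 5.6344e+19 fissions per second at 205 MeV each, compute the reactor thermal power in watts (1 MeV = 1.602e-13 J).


P = fission_rate * E_MeV * 1.602e-13
P = 5.6344e+19 * 205 * 1.602e-13
P = 1.8504e+09 W

1.8504e+09


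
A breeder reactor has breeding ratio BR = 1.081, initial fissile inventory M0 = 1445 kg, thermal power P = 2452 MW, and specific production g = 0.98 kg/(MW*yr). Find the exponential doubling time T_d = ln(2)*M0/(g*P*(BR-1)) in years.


Breeding gain G = BR - 1 = 1.081 - 1 = 0.081
Fissile production rate = g * P * G = 0.98 * 2452 * 0.081 = 194.63976 kg/yr
T_d = ln(2) * M0 / (g * P * G)
T_d = ln(2) * 1445 / 194.63976 = 5.1459 yr

5.1459


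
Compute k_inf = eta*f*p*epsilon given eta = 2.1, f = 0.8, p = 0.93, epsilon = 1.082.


k_inf = eta * f * p * epsilon
k_inf = 2.1 * 0.8 * 0.93 * 1.082
k_inf = 1.6905

1.6905


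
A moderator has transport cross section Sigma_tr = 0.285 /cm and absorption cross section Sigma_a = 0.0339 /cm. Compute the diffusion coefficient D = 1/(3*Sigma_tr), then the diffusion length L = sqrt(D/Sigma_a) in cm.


D = 1 / (3 * Sigma_tr) = 1 / (3 * 0.285) = 1.169591 cm
L = sqrt(D / Sigma_a)
L = sqrt(1.169591 / 0.0339)
L = 5.8738 cm

5.8738


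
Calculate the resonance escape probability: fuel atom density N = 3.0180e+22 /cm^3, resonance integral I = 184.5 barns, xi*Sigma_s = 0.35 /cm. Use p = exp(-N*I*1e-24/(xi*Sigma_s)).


p = exp(-N * I * 1e-24 / (xi*Sigma_s))
p = exp(-3.0180e+22 * 184.5 * 1e-24 / 0.35)
p = 1.2324e-07

1.2324e-07


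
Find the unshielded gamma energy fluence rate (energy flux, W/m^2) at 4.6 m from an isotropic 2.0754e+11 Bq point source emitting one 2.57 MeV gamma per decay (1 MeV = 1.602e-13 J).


psi = A * E * 1.602e-13 / (4*pi*r^2)
psi = 2.0754e+11 * 2.57 * 1.602e-13 / (4*pi*4.6^2)
psi = 3.2135e-04 W/m^2

3.2135e-04


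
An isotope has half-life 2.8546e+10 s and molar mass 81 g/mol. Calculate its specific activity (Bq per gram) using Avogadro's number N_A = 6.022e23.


lambda = ln(2) / t_half = ln(2) / 2.8546e+10 = 2.428176e-11 /s
SA = lambda * N_A / M
SA = 2.428176e-11 * 6.022e23 / 81
SA = 1.8052e+11 Bq/g

1.8052e+11


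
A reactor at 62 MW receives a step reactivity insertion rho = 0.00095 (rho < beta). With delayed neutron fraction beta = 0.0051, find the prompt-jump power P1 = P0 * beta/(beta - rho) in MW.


P1/P0 = beta / (beta - rho)
P1/P0 = 0.0051 / (0.0051 - 0.00095) = 1.228916
P1 = 62 * 1.228916 = 76.193 MW

76.193


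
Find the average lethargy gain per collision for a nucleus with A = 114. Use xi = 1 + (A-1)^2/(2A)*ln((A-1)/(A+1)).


xi = 1 + (A-1)^2/(2A) * ln((A-1)/(A+1))
xi = 1 + (114-1)^2/(2*114) * ln((114-1)/(114 +1))
xi = 0.017442

0.017442


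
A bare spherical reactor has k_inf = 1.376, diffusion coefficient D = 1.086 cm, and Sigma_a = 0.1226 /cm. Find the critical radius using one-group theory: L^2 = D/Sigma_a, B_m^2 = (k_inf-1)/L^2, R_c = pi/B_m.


L^2 = D / Sigma_a = 1.086 / 0.1226 = 8.858075 cm^2
B_m^2 = (k_inf - 1) / L^2 = (1.376 - 1) / 8.858075 = 0.04244715 /cm^2
For a bare sphere: B_g = pi/R, so R_c = pi / sqrt(B_m^2)
R_c = pi / sqrt(0.04244715) = 15.248 cm

15.248


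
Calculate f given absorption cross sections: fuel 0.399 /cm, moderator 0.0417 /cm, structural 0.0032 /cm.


f = Sigma_a_fuel / (Sigma_a_fuel + Sigma_a_mod + Sigma_a_other)
f = 0.399 / (0.399 + 0.0417 + 0.0032)
f = 0.89885

0.89885


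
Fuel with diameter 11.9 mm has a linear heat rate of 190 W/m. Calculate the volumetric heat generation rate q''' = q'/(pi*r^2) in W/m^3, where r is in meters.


r = D / 2 / 1000 = 11.9 / 2 / 1000 = 0.00595 m
q''' = q' / (pi * r^2)
q''' = 190 / (pi * 0.00595^2)
q''' = 1.7083e+06 W/m^3

1.7083e+06


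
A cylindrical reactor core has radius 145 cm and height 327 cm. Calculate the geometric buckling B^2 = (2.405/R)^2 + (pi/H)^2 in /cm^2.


B^2 = (2.405/R)^2 + (pi/H)^2
B^2 = (2.405/145)^2 + (pi/327)^2
B^2 = 3.6740e-04 /cm^2

3.6740e-04


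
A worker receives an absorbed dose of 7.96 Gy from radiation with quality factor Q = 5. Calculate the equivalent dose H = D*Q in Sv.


H = D * Q
H = 7.96 * 5
H = 39.800 Sv

39.800


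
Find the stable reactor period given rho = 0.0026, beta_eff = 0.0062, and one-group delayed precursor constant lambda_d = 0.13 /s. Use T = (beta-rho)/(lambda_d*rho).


T = (beta - rho) / (lambda_d * rho)
T = (0.0062 - 0.0026) / (0.13 * 0.0026)
T = 10.651 s

10.651


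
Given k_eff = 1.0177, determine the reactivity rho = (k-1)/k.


rho = (k_eff - 1) / k_eff
rho = (1.0177 - 1) / 1.0177
rho = 0.017392

0.017392


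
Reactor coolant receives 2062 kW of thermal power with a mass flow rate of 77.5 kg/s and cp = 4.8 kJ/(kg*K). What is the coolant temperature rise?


dT = Q / (m_dot * cp)
dT = 2062 / (77.5 * 4.8)
dT = 5.5430 C

5.5430


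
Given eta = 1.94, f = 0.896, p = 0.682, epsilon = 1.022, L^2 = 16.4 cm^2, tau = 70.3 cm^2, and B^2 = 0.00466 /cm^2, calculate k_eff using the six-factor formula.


k_inf = eta*f*p*eps = 1.94*0.896*0.682*1.022 = 1.211560
P_TNL = 1/(1 + L^2*B^2) = 1/(1 + 16.4*0.00466) = 0.9290020
P_FNL = exp(-B^2*tau) = exp(-0.00466*70.3) = 0.7206527
k_eff = k_inf * P_TNL * P_FNL = 1.211560 * 0.9290020 * 0.7206527
k_eff = 0.81112

0.81112


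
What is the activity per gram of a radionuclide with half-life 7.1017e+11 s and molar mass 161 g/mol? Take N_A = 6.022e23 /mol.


lambda = ln(2) / t_half = ln(2) / 7.1017e+11 = 9.760299e-13 /s
SA = lambda * N_A / M
SA = 9.760299e-13 * 6.022e23 / 161
SA = 3.6507e+09 Bq/g

3.6507e+09


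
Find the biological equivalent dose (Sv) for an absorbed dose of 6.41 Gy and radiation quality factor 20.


H = D * Q
H = 6.41 * 20
H = 128.20 Sv

128.20


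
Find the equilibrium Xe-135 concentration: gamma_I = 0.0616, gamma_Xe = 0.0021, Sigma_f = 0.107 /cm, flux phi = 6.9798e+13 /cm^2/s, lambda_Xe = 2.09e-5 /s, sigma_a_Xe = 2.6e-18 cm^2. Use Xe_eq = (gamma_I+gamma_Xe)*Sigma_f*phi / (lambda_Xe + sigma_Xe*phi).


Xe_eq = (gamma_I + gamma_Xe) * Sigma_f * phi / (lambda_Xe + sigma_Xe * phi)
Numerator = (0.0616 + 0.0021) * 0.107 * 6.9798e+13 = 4.757362e+11
Denominator = 2.09e-5 + 2.6e-18 * 6.9798e+13 = 2.023748e-04
Xe_eq = 4.757362e+11 / 2.023748e-04 = 2.3508e+15 /cm^3

2.3508e+15


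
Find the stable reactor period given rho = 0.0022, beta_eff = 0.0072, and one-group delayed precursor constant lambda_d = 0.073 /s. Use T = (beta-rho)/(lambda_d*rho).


T = (beta - rho) / (lambda_d * rho)
T = (0.0072 - 0.0022) / (0.073 * 0.0022)
T = 31.133 s

31.133


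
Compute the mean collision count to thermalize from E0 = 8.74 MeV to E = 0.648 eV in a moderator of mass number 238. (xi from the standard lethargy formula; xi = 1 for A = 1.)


xi = 1 + (A-1)^2/(2A)*ln((A-1)/(A+1)) = 0.008379872 (for A = 238)
n = ln(E0/E) / xi
n = ln(8.74e6 / 0.648) / 0.008379872
n = ln(1.348765e+07) / 0.008379872 = 1959.1

1959.1


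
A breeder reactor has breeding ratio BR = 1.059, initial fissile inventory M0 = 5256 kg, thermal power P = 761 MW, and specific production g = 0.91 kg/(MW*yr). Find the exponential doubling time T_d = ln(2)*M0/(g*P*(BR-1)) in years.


Breeding gain G = BR - 1 = 1.059 - 1 = 0.059
Fissile production rate = g * P * G = 0.91 * 761 * 0.059 = 40.85809 kg/yr
T_d = ln(2) * M0 / (g * P * G)
T_d = ln(2) * 5256 / 40.85809 = 89.167 yr

89.167


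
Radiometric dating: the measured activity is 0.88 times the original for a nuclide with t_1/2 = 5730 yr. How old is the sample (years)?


lambda = ln(2) / t_half = ln(2) / 5730 = 1.209681e-04 /yr
t = -ln(A/A0) / lambda
t = -ln(0.88) / 1.209681e-04
t = 1056.8 yr

1056.8


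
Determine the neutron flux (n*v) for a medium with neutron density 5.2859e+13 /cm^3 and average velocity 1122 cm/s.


phi = n * v
phi = 5.2859e+13 * 1122
phi = 5.9308e+16 /cm^2/s

5.9308e+16


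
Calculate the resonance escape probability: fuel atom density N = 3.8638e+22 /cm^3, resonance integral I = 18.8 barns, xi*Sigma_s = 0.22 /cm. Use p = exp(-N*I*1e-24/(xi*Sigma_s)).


p = exp(-N * I * 1e-24 / (xi*Sigma_s))
p = exp(-3.8638e+22 * 18.8 * 1e-24 / 0.22)
p = 0.036817

0.036817


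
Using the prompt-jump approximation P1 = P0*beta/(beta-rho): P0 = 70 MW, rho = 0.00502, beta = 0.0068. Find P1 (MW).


P1/P0 = beta / (beta - rho)
P1/P0 = 0.0068 / (0.0068 - 0.00502) = 3.820225
P1 = 70 * 3.820225 = 267.42 MW

267.42


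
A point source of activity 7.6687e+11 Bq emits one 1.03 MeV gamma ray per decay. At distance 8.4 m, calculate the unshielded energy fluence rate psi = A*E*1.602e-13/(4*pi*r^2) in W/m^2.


psi = A * E * 1.602e-13 / (4*pi*r^2)
psi = 7.6687e+11 * 1.03 * 1.602e-13 / (4*pi*8.4^2)
psi = 1.4271e-04 W/m^2

1.4271e-04


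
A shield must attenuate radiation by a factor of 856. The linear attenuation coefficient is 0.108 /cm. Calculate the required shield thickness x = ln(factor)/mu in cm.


x = ln(factor) / mu
x = ln(856) / 0.108
x = 62.521 cm

62.521


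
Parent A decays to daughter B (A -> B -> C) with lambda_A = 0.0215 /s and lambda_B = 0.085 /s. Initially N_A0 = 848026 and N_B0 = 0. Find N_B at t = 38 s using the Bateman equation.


N_B(t) = lambda_A * N_A0 / (lambda_B - lambda_A) * [exp(-lambda_A*t) - exp(-lambda_B*t)]
exp(-0.0215*38) = 0.4417549; exp(-0.085*38) = 0.03955750
N_B = 0.0215 * 848026 / (0.085 - 0.0215) * (0.4417549 - 0.03955750)
N_B = 115482

115482


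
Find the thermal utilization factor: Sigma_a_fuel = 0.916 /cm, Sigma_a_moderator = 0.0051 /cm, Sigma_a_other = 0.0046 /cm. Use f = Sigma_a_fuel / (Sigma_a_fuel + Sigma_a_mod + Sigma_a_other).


f = Sigma_a_fuel / (Sigma_a_fuel + Sigma_a_mod + Sigma_a_other)
f = 0.916 / (0.916 + 0.0051 + 0.0046)
f = 0.98952

0.98952


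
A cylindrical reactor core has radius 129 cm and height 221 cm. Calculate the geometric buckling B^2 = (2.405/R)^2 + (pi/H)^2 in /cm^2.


B^2 = (2.405/R)^2 + (pi/H)^2
B^2 = (2.405/129)^2 + (pi/221)^2
B^2 = 5.4965e-04 /cm^2

5.4965e-04


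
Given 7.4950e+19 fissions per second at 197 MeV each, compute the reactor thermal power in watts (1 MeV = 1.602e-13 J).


P = fission_rate * E_MeV * 1.602e-13
P = 7.4950e+19 * 197 * 1.602e-13
P = 2.3654e+09 W

2.3654e+09


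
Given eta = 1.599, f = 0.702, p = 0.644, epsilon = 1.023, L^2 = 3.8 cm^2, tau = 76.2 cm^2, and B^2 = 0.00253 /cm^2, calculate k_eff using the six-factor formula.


k_inf = eta*f*p*eps = 1.599*0.702*0.644*1.023 = 0.7395152
P_TNL = 1/(1 + L^2*B^2) = 1/(1 + 3.8*0.00253) = 0.9904775
P_FNL = exp(-B^2*tau) = exp(-0.00253*76.2) = 0.8246584
k_eff = k_inf * P_TNL * P_FNL = 0.7395152 * 0.9904775 * 0.8246584
k_eff = 0.60404

0.60404


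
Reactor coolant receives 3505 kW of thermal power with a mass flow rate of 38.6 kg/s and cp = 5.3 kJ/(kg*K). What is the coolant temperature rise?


dT = Q / (m_dot * cp)
dT = 3505 / (38.6 * 5.3)
dT = 17.133 C

17.133


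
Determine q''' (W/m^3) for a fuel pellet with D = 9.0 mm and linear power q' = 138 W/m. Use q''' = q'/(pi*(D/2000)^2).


r = D / 2 / 1000 = 9.0 / 2 / 1000 = 0.0045 m
q''' = q' / (pi * r^2)
q''' = 138 / (pi * 0.0045^2)
q''' = 2.1692e+06 W/m^3

2.1692e+06


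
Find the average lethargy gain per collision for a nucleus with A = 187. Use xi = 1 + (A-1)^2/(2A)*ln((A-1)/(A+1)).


xi = 1 + (A-1)^2/(2A) * ln((A-1)/(A+1))
xi = 1 + (187-1)^2/(2*187) * ln((187-1)/(187 +1))
xi = 0.010657

0.010657


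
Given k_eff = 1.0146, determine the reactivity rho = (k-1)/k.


rho = (k_eff - 1) / k_eff
rho = (1.0146 - 1) / 1.0146
rho = 0.014390

0.014390


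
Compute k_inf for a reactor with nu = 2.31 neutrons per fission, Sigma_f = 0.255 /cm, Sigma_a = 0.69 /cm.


k_inf = nu * Sigma_f / Sigma_a
k_inf = 2.31 * 0.255 / 0.69
k_inf = 0.85370

0.85370


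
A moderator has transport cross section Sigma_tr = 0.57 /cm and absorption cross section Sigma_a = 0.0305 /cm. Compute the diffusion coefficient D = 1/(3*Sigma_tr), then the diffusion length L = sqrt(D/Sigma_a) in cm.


D = 1 / (3 * Sigma_tr) = 1 / (3 * 0.57) = 0.5847953 cm
L = sqrt(D / Sigma_a)
L = sqrt(0.5847953 / 0.0305)
L = 4.3788 cm

4.3788


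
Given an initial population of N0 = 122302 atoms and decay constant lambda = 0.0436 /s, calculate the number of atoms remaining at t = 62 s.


N = N0 * exp(-lambda * t)
N = 122302 * exp(-0.0436 * 62)
N = 8193.1

8193.1


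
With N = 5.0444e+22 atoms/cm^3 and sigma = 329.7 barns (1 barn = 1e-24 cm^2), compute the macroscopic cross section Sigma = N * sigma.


Sigma = N * sigma_barns * 1e-24
Sigma = 5.0444e+22 * 329.7 * 1e-24
Sigma = 16.631 /cm

16.631


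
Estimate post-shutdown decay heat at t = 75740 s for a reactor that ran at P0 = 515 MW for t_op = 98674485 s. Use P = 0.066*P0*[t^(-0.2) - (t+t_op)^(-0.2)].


P/P0 = 0.066 * [t^(-0.2) - (t + t_op)^(-0.2)]
P/P0 = 0.066 * [75740^(-0.2) - (75740 + 98674485)^(-0.2)]
P/P0 = 0.066 * [0.1057146 - 0.02518213] = 0.005315143
P = 515 * 0.005315143 = 2.7373 MW

2.7373


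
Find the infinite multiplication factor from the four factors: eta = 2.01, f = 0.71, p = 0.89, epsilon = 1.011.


k_inf = eta * f * p * epsilon
k_inf = 2.01 * 0.71 * 0.89 * 1.011
k_inf = 1.2841

1.2841


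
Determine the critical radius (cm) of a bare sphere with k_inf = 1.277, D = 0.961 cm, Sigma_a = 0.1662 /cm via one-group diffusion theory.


L^2 = D / Sigma_a = 0.961 / 0.1662 = 5.782190 cm^2
B_m^2 = (k_inf - 1) / L^2 = (1.277 - 1) / 5.782190 = 0.04790572 /cm^2
For a bare sphere: B_g = pi/R, so R_c = pi / sqrt(B_m^2)
R_c = pi / sqrt(0.04790572) = 14.353 cm

14.353


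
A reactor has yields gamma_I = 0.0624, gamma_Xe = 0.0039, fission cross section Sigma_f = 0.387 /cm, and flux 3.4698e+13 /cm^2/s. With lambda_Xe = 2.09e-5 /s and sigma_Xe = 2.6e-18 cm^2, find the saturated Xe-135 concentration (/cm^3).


Xe_eq = (gamma_I + gamma_Xe) * Sigma_f * phi / (lambda_Xe + sigma_Xe * phi)
Numerator = (0.0624 + 0.0039) * 0.387 * 3.4698e+13 = 8.902848e+11
Denominator = 2.09e-5 + 2.6e-18 * 3.4698e+13 = 1.111148e-04
Xe_eq = 8.902848e+11 / 1.111148e-04 = 8.0123e+15 /cm^3

8.0123e+15


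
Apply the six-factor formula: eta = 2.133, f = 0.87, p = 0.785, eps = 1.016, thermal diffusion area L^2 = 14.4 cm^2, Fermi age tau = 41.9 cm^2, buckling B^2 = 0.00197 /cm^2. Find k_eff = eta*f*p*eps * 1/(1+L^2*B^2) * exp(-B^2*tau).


k_inf = eta*f*p*eps = 2.133*0.87*0.785*1.016 = 1.480040
P_TNL = 1/(1 + L^2*B^2) = 1/(1 + 14.4*0.00197) = 0.9724145
P_FNL = exp(-B^2*tau) = exp(-0.00197*41.9) = 0.9207718
k_eff = k_inf * P_TNL * P_FNL = 1.480040 * 0.9724145 * 0.9207718
k_eff = 1.3252

1.3252


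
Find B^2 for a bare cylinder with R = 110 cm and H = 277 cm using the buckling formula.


B^2 = (2.405/R)^2 + (pi/H)^2
B^2 = (2.405/110)^2 + (pi/277)^2
B^2 = 6.0665e-04 /cm^2

6.0665e-04


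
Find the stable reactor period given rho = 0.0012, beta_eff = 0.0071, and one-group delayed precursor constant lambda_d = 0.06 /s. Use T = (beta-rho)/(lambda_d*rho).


T = (beta - rho) / (lambda_d * rho)
T = (0.0071 - 0.0012) / (0.06 * 0.0012)
T = 81.944 s

81.944


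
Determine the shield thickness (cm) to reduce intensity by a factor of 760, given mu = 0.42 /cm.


x = ln(factor) / mu
x = ln(760) / 0.42
x = 15.794 cm

15.794


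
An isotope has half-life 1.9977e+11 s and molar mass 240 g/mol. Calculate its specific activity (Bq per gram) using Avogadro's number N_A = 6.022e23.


lambda = ln(2) / t_half = ln(2) / 1.9977e+11 = 3.469726e-12 /s
SA = lambda * N_A / M
SA = 3.469726e-12 * 6.022e23 / 240
SA = 8.7061e+09 Bq/g

8.7061e+09


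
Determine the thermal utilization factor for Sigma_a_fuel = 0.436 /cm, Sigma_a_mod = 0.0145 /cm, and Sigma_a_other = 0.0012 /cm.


f = Sigma_a_fuel / (Sigma_a_fuel + Sigma_a_mod + Sigma_a_other)
f = 0.436 / (0.436 + 0.0145 + 0.0012)
f = 0.96524

0.96524


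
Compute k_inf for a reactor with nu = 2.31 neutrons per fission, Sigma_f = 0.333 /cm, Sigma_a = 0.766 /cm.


k_inf = nu * Sigma_f / Sigma_a
k_inf = 2.31 * 0.333 / 0.766
k_inf = 1.0042

1.0042


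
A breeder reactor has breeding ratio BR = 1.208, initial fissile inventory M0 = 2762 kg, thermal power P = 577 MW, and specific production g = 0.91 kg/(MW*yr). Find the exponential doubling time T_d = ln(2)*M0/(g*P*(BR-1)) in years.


Breeding gain G = BR - 1 = 1.208 - 1 = 0.208
Fissile production rate = g * P * G = 0.91 * 577 * 0.208 = 109.21456 kg/yr
T_d = ln(2) * M0 / (g * P * G)
T_d = ln(2) * 2762 / 109.21456 = 17.529 yr

17.529


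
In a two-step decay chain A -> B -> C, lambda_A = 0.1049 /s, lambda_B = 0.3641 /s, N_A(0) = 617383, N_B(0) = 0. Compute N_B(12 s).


N_B(t) = lambda_A * N_A0 / (lambda_B - lambda_A) * [exp(-lambda_A*t) - exp(-lambda_B*t)]
exp(-0.1049*12) = 0.2839946; exp(-0.3641*12) = 0.01266137
N_B = 0.1049 * 617383 / (0.3641 - 0.1049) * (0.2839946 - 0.01266137)
N_B = 67795

67795


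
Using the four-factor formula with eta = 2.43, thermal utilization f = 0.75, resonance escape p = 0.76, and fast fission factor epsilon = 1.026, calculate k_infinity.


k_inf = eta * f * p * epsilon
k_inf = 2.43 * 0.75 * 0.76 * 1.026
k_inf = 1.4211

1.4211


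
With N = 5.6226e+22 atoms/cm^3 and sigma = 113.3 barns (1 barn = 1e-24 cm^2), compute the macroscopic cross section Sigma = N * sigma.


Sigma = N * sigma_barns * 1e-24
Sigma = 5.6226e+22 * 113.3 * 1e-24
Sigma = 6.3704 /cm

6.3704


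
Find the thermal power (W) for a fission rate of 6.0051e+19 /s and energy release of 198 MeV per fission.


P = fission_rate * E_MeV * 1.602e-13
P = 6.0051e+19 * 198 * 1.602e-13
P = 1.9048e+09 W

1.9048e+09


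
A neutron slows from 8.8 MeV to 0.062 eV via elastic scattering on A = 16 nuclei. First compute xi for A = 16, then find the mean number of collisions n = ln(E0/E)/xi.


xi = 1 + (A-1)^2/(2A)*ln((A-1)/(A+1)) = 0.1199467 (for A = 16)
n = ln(E0/E) / xi
n = ln(8.8e6 / 0.062) / 0.1199467
n = ln(1.419355e+08) / 0.1199467 = 156.49

156.49


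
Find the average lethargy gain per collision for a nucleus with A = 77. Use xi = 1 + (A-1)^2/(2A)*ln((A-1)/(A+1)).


xi = 1 + (A-1)^2/(2A) * ln((A-1)/(A+1))
xi = 1 + (77-1)^2/(2*77) * ln((77-1)/(77 +1))
xi = 0.025751

0.025751


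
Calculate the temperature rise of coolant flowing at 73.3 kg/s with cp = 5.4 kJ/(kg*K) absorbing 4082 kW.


dT = Q / (m_dot * cp)
dT = 4082 / (73.3 * 5.4)
dT = 10.313 C

10.313


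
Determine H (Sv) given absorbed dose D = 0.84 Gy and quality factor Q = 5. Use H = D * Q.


H = D * Q
H = 0.84 * 5
H = 4.2000 Sv

4.2000


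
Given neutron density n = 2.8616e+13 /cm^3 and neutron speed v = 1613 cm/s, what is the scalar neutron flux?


phi = n * v
phi = 2.8616e+13 * 1613
phi = 4.6158e+16 /cm^2/s

4.6158e+16


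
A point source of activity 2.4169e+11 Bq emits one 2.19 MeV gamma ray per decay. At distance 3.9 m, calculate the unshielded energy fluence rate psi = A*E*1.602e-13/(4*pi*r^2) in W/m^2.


psi = A * E * 1.602e-13 / (4*pi*r^2)
psi = 2.4169e+11 * 2.19 * 1.602e-13 / (4*pi*3.9^2)
psi = 4.4364e-04 W/m^2

4.4364e-04


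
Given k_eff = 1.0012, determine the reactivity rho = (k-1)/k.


rho = (k_eff - 1) / k_eff
rho = (1.0012 - 1) / 1.0012
rho = 0.0011986

0.0011986


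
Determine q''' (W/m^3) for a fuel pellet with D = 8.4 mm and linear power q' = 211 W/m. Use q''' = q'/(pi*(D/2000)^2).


r = D / 2 / 1000 = 8.4 / 2 / 1000 = 0.0042 m
q''' = q' / (pi * r^2)
q''' = 211 / (pi * 0.0042^2)
q''' = 3.8074e+06 W/m^3

3.8074e+06


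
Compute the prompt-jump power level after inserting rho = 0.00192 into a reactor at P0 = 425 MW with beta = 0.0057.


P1/P0 = beta / (beta - rho)
P1/P0 = 0.0057 / (0.0057 - 0.00192) = 1.507937
P1 = 425 * 1.507937 = 640.87 MW

640.87


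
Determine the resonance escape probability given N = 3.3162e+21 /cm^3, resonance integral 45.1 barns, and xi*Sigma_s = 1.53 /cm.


p = exp(-N * I * 1e-24 / (xi*Sigma_s))
p = exp(-3.3162e+21 * 45.1 * 1e-24 / 1.53)
p = 0.90687

0.90687


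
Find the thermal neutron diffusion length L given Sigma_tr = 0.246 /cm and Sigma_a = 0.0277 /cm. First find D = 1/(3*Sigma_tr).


D = 1 / (3 * Sigma_tr) = 1 / (3 * 0.246) = 1.355014 cm
L = sqrt(D / Sigma_a)
L = sqrt(1.355014 / 0.0277)
L = 6.9941 cm

6.9941


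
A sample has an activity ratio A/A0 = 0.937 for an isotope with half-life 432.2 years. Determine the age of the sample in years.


lambda = ln(2) / t_half = ln(2) / 432.2 = 0.001603765 /yr
t = -ln(A/A0) / lambda
t = -ln(0.937) / 0.001603765
t = 40.575 yr

40.575


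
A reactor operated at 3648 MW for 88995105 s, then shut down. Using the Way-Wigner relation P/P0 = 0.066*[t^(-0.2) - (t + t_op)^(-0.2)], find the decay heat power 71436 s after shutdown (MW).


P/P0 = 0.066 * [t^(-0.2) - (t + t_op)^(-0.2)]
P/P0 = 0.066 * [71436^(-0.2) - (71436 + 88995105)^(-0.2)]
P/P0 = 0.066 * [0.1069588 - 0.02570734] = 0.005362596
P = 3648 * 0.005362596 = 19.563 MW

19.563


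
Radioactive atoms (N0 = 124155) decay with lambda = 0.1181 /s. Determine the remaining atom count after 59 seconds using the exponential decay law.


N = N0 * exp(-lambda * t)
N = 124155 * exp(-0.1181 * 59)
N = 116.91

116.91


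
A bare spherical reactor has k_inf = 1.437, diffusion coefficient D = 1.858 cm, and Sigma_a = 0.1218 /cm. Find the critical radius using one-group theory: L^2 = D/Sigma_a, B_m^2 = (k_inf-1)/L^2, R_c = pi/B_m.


L^2 = D / Sigma_a = 1.858 / 0.1218 = 15.25452 cm^2
B_m^2 = (k_inf - 1) / L^2 = (1.437 - 1) / 15.25452 = 0.02864725 /cm^2
For a bare sphere: B_g = pi/R, so R_c = pi / sqrt(B_m^2)
R_c = pi / sqrt(0.02864725) = 18.561 cm

18.561


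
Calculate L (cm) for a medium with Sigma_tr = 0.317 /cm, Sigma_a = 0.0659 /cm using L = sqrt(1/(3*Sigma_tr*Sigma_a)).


D = 1 / (3 * Sigma_tr) = 1 / (3 * 0.317) = 1.051525 cm
L = sqrt(D / Sigma_a)
L = sqrt(1.051525 / 0.0659)
L = 3.9945 cm

3.9945


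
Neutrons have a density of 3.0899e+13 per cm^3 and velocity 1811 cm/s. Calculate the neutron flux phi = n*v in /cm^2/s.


phi = n * v
phi = 3.0899e+13 * 1811
phi = 5.5958e+16 /cm^2/s

5.5958e+16


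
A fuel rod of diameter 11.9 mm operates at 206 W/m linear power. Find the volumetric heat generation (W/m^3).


r = D / 2 / 1000 = 11.9 / 2 / 1000 = 0.00595 m
q''' = q' / (pi * r^2)
q''' = 206 / (pi * 0.00595^2)
q''' = 1.8522e+06 W/m^3

1.8522e+06


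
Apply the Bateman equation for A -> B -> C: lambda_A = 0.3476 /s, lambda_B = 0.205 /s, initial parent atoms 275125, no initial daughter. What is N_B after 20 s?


N_B(t) = lambda_A * N_A0 / (lambda_B - lambda_A) * [exp(-lambda_A*t) - exp(-lambda_B*t)]
exp(-0.3476*20) = 9.567198e-04; exp(-0.205*20) = 0.01657268
N_B = 0.3476 * 275125 / (0.205 - 0.3476) * (9.567198e-04 - 0.01657268)
N_B = 10473

10473


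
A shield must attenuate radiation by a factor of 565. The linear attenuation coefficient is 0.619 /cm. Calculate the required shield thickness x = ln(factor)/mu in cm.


x = ln(factor) / mu
x = ln(565) / 0.619
x = 10.237 cm

10.237


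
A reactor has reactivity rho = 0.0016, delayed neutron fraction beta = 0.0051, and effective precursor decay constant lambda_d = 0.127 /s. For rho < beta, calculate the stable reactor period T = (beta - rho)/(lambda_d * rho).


T = (beta - rho) / (lambda_d * rho)
T = (0.0051 - 0.0016) / (0.127 * 0.0016)
T = 17.224 s

17.224


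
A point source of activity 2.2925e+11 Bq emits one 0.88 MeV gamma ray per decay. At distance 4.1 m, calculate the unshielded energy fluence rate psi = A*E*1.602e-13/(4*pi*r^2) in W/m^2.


psi = A * E * 1.602e-13 / (4*pi*r^2)
psi = 2.2925e+11 * 0.88 * 1.602e-13 / (4*pi*4.1^2)
psi = 1.5299e-04 W/m^2

1.5299e-04


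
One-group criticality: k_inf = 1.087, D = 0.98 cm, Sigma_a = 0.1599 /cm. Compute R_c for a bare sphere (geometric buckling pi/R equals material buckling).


L^2 = D / Sigma_a = 0.98 / 0.1599 = 6.128831 cm^2
B_m^2 = (k_inf - 1) / L^2 = (1.087 - 1) / 6.128831 = 0.01419520 /cm^2
For a bare sphere: B_g = pi/R, so R_c = pi / sqrt(B_m^2)
R_c = pi / sqrt(0.01419520) = 26.368 cm

26.368


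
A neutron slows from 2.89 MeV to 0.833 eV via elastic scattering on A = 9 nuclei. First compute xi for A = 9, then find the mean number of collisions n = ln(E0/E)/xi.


xi = 1 + (A-1)^2/(2A)*ln((A-1)/(A+1)) = 0.2066007 (for A = 9)
n = ln(E0/E) / xi
n = ln(2.89e6 / 0.833) / 0.2066007
n = ln(3.469388e+06) / 0.2066007 = 72.892

72.892


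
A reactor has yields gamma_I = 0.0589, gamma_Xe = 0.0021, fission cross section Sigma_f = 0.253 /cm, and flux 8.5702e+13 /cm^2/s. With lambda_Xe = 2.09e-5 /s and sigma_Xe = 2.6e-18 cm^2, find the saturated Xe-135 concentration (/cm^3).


Xe_eq = (gamma_I + gamma_Xe) * Sigma_f * phi / (lambda_Xe + sigma_Xe * phi)
Numerator = (0.0589 + 0.0021) * 0.253 * 8.5702e+13 = 1.322639e+12
Denominator = 2.09e-5 + 2.6e-18 * 8.5702e+13 = 2.437252e-04
Xe_eq = 1.322639e+12 / 2.437252e-04 = 5.4268e+15 /cm^3

5.4268e+15


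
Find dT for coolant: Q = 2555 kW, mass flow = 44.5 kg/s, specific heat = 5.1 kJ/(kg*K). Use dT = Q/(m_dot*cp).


dT = Q / (m_dot * cp)
dT = 2555 / (44.5 * 5.1)
dT = 11.258 C

11.258


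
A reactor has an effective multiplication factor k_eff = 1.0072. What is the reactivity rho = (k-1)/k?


rho = (k_eff - 1) / k_eff
rho = (1.0072 - 1) / 1.0072
rho = 0.0071485

0.0071485


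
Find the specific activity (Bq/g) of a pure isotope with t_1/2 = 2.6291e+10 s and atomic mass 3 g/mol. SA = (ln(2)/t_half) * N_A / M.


lambda = ln(2) / t_half = ln(2) / 2.6291e+10 = 2.636443e-11 /s
SA = lambda * N_A / M
SA = 2.636443e-11 * 6.022e23 / 3
SA = 5.2922e+12 Bq/g

5.2922e+12


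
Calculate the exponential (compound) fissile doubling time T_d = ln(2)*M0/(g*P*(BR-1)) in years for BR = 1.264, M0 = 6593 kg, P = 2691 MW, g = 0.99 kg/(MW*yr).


Breeding gain G = BR - 1 = 1.264 - 1 = 0.264
Fissile production rate = g * P * G = 0.99 * 2691 * 0.264 = 703.31976 kg/yr
T_d = ln(2) * M0 / (g * P * G)
T_d = ln(2) * 6593 / 703.31976 = 6.4976 yr

6.4976


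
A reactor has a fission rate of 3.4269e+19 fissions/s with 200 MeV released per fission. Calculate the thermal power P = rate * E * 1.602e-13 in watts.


P = fission_rate * E_MeV * 1.602e-13
P = 3.4269e+19 * 200 * 1.602e-13
P = 1.0980e+09 W

1.0980e+09


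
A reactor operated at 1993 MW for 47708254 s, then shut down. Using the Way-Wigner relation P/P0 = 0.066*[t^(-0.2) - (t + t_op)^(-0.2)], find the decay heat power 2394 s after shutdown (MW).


P/P0 = 0.066 * [t^(-0.2) - (t + t_op)^(-0.2)]
P/P0 = 0.066 * [2394^(-0.2) - (2394 + 47708254)^(-0.2)]
P/P0 = 0.066 * [0.2109479 - 0.02912574] = 0.01200026
P = 1993 * 0.01200026 = 23.917 MW

23.917


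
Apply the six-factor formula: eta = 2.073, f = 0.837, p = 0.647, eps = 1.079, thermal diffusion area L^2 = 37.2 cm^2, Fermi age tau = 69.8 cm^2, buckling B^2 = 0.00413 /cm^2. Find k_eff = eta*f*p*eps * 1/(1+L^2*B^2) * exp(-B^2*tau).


k_inf = eta*f*p*eps = 2.073*0.837*0.647*1.079 = 1.211297
P_TNL = 1/(1 + L^2*B^2) = 1/(1 + 37.2*0.00413) = 0.8668245
P_FNL = exp(-B^2*tau) = exp(-0.00413*69.8) = 0.7495562
k_eff = k_inf * P_TNL * P_FNL = 1.211297 * 0.8668245 * 0.7495562
k_eff = 0.78702

0.78702


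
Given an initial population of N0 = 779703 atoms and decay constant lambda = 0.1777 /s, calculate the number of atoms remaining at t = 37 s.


N = N0 * exp(-lambda * t)
N = 779703 * exp(-0.1777 * 37)
N = 1087.6

1087.6


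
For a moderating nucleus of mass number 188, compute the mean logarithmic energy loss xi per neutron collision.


xi = 1 + (A-1)^2/(2A) * ln((A-1)/(A+1))
xi = 1 + (188-1)^2/(2*188) * ln((188-1)/(188 +1))
xi = 0.010601

0.010601


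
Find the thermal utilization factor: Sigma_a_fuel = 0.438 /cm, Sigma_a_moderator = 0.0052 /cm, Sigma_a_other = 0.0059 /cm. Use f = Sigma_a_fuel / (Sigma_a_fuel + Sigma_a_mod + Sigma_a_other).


f = Sigma_a_fuel / (Sigma_a_fuel + Sigma_a_mod + Sigma_a_other)
f = 0.438 / (0.438 + 0.0052 + 0.0059)
f = 0.97528

0.97528


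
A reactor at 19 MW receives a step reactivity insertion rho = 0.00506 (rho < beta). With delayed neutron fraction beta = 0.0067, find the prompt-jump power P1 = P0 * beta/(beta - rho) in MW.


P1/P0 = beta / (beta - rho)
P1/P0 = 0.0067 / (0.0067 - 0.00506) = 4.085366
P1 = 19 * 4.085366 = 77.622 MW

77.622


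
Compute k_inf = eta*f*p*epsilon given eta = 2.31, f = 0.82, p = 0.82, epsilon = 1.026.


k_inf = eta * f * p * epsilon
k_inf = 2.31 * 0.82 * 0.82 * 1.026
k_inf = 1.5936

1.5936


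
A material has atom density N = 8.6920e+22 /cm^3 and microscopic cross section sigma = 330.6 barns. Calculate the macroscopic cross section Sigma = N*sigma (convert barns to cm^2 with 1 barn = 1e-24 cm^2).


Sigma = N * sigma_barns * 1e-24
Sigma = 8.6920e+22 * 330.6 * 1e-24
Sigma = 28.736 /cm

28.736


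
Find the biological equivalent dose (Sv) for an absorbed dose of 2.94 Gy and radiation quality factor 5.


H = D * Q
H = 2.94 * 5
H = 14.700 Sv

14.700


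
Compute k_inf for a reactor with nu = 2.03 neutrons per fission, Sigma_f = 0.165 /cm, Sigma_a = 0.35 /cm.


k_inf = nu * Sigma_f / Sigma_a
k_inf = 2.03 * 0.165 / 0.35
k_inf = 0.95700

0.95700


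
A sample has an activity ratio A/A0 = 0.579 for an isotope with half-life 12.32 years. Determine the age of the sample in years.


lambda = ln(2) / t_half = ln(2) / 12.32 = 0.05626195 /yr
t = -ln(A/A0) / lambda
t = -ln(0.579) / 0.05626195
t = 9.7127 yr

9.7127


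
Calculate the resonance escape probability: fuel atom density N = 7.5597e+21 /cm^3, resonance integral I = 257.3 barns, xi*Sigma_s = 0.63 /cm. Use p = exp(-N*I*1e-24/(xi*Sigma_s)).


p = exp(-N * I * 1e-24 / (xi*Sigma_s))
p = exp(-7.5597e+21 * 257.3 * 1e-24 / 0.63)
p = 0.045617

0.045617


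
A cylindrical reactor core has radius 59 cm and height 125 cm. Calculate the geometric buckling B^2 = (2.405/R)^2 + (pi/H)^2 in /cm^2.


B^2 = (2.405/R)^2 + (pi/H)^2
B^2 = (2.405/59)^2 + (pi/125)^2
B^2 = 0.0022933 /cm^2

0.0022933


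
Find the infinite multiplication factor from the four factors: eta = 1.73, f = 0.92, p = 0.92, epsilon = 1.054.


k_inf = eta * f * p * epsilon
k_inf = 1.73 * 0.92 * 0.92 * 1.054
k_inf = 1.5433

1.5433


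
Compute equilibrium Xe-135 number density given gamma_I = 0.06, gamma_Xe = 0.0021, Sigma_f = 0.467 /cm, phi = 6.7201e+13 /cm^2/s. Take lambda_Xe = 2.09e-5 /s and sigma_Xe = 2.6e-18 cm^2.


Xe_eq = (gamma_I + gamma_Xe) * Sigma_f * phi / (lambda_Xe + sigma_Xe * phi)
Numerator = (0.06 + 0.0021) * 0.467 * 6.7201e+13 = 1.948876e+12
Denominator = 2.09e-5 + 2.6e-18 * 6.7201e+13 = 1.956226e-04
Xe_eq = 1.948876e+12 / 1.956226e-04 = 9.9624e+15 /cm^3

9.9624e+15


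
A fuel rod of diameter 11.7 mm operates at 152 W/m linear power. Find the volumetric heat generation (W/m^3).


r = D / 2 / 1000 = 11.7 / 2 / 1000 = 0.00585 m
q''' = q' / (pi * r^2)
q''' = 152 / (pi * 0.00585^2)
q''' = 1.4138e+06 W/m^3

1.4138e+06


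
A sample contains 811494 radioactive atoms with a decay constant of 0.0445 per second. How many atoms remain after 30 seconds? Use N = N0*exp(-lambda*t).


N = N0 * exp(-lambda * t)
N = 811494 * exp(-0.0445 * 30)
N = 213551

213551


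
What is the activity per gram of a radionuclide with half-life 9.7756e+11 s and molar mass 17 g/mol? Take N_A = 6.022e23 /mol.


lambda = ln(2) / t_half = ln(2) / 9.7756e+11 = 7.090585e-13 /s
SA = lambda * N_A / M
SA = 7.090585e-13 * 6.022e23 / 17
SA = 2.5117e+10 Bq/g

2.5117e+10


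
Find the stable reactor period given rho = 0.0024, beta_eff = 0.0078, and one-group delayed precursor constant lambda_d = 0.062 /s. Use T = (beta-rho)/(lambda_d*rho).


T = (beta - rho) / (lambda_d * rho)
T = (0.0078 - 0.0024) / (0.062 * 0.0024)
T = 36.290 s

36.290


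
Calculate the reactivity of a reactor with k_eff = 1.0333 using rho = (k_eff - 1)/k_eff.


rho = (k_eff - 1) / k_eff
rho = (1.0333 - 1) / 1.0333
rho = 0.032227

0.032227


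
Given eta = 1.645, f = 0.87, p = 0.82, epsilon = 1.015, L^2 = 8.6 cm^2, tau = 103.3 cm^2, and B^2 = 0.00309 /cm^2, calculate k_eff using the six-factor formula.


k_inf = eta*f*p*eps = 1.645*0.87*0.82*1.015 = 1.191146
P_TNL = 1/(1 + L^2*B^2) = 1/(1 + 8.6*0.00309) = 0.9741139
P_FNL = exp(-B^2*tau) = exp(-0.00309*103.3) = 0.7267324
k_eff = k_inf * P_TNL * P_FNL = 1.191146 * 0.9741139 * 0.7267324
k_eff = 0.84324

0.84324


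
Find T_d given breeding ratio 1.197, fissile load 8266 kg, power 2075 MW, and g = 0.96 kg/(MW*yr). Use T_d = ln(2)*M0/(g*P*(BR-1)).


Breeding gain G = BR - 1 = 1.197 - 1 = 0.197
Fissile production rate = g * P * G = 0.96 * 2075 * 0.197 = 392.424 kg/yr
T_d = ln(2) * M0 / (g * P * G)
T_d = ln(2) * 8266 / 392.424 = 14.600 yr

14.600


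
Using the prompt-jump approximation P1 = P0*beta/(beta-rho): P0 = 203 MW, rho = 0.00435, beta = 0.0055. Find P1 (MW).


P1/P0 = beta / (beta - rho)
P1/P0 = 0.0055 / (0.0055 - 0.00435) = 4.782609
P1 = 203 * 4.782609 = 970.87 MW

970.87


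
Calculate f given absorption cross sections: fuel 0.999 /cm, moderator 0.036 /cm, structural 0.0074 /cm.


f = Sigma_a_fuel / (Sigma_a_fuel + Sigma_a_mod + Sigma_a_other)
f = 0.999 / (0.999 + 0.036 + 0.0074)
f = 0.95837

0.95837


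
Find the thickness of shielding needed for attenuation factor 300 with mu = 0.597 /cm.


x = ln(factor) / mu
x = ln(300) / 0.597
x = 9.5541 cm

9.5541


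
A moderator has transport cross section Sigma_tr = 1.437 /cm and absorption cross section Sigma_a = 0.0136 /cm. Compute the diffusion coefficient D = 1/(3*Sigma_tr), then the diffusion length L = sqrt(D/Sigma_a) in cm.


D = 1 / (3 * Sigma_tr) = 1 / (3 * 1.437) = 0.2319647 cm
L = sqrt(D / Sigma_a)
L = sqrt(0.2319647 / 0.0136)
L = 4.1299 cm

4.1299


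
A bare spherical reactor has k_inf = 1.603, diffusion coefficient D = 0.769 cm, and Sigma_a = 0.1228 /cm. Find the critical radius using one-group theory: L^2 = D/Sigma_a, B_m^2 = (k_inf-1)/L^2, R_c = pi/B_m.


L^2 = D / Sigma_a = 0.769 / 0.1228 = 6.262215 cm^2
B_m^2 = (k_inf - 1) / L^2 = (1.603 - 1) / 6.262215 = 0.09629181 /cm^2
For a bare sphere: B_g = pi/R, so R_c = pi / sqrt(B_m^2)
R_c = pi / sqrt(0.09629181) = 10.124 cm

10.124


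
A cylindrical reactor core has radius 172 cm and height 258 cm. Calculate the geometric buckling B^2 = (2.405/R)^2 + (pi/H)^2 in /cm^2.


B^2 = (2.405/R)^2 + (pi/H)^2
B^2 = (2.405/172)^2 + (pi/258)^2
B^2 = 3.4378e-04 /cm^2

3.4378e-04


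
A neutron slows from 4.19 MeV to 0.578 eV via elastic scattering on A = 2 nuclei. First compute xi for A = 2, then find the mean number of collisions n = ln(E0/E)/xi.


xi = 1 + (A-1)^2/(2A)*ln((A-1)/(A+1)) = 0.7253469 (for A = 2)
n = ln(E0/E) / xi
n = ln(4.19e6 / 0.578) / 0.7253469
n = ln(7.249135e+06) / 0.7253469 = 21.778

21.778


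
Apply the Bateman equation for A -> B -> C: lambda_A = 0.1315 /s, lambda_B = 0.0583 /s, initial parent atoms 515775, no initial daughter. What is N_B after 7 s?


N_B(t) = lambda_A * N_A0 / (lambda_B - lambda_A) * [exp(-lambda_A*t) - exp(-lambda_B*t)]
exp(-0.1315*7) = 0.3983198; exp(-0.0583*7) = 0.6649124
N_B = 0.1315 * 515775 / (0.0583 - 0.1315) * (0.3983198 - 0.6649124)
N_B = 247015

247015


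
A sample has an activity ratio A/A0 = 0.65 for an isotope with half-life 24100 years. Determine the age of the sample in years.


lambda = ln(2) / t_half = ln(2) / 24100 = 2.876129e-05 /yr
t = -ln(A/A0) / lambda
t = -ln(0.65) / 2.876129e-05
t = 14978 yr

14978


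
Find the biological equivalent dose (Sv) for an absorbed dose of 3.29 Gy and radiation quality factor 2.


H = D * Q
H = 3.29 * 2
H = 6.5800 Sv

6.5800


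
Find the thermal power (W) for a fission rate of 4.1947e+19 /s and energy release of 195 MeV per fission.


P = fission_rate * E_MeV * 1.602e-13
P = 4.1947e+19 * 195 * 1.602e-13
P = 1.3104e+09 W

1.3104e+09


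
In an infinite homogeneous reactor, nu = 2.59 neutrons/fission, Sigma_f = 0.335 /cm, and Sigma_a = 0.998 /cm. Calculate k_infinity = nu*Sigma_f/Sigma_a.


k_inf = nu * Sigma_f / Sigma_a
k_inf = 2.59 * 0.335 / 0.998
k_inf = 0.86939

0.86939


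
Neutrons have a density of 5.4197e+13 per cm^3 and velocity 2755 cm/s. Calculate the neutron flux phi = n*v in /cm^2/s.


phi = n * v
phi = 5.4197e+13 * 2755
phi = 1.4931e+17 /cm^2/s

1.4931e+17


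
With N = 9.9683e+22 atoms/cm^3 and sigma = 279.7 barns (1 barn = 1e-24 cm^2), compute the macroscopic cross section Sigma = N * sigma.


Sigma = N * sigma_barns * 1e-24
Sigma = 9.9683e+22 * 279.7 * 1e-24
Sigma = 27.881 /cm

27.881


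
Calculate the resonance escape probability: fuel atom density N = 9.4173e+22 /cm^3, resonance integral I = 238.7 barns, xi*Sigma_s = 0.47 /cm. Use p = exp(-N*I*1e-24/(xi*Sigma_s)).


p = exp(-N * I * 1e-24 / (xi*Sigma_s))
p = exp(-9.4173e+22 * 238.7 * 1e-24 / 0.47)
p = 1.6929e-21

1.6929e-21


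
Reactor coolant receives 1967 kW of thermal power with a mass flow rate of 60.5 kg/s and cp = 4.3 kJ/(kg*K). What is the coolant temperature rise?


dT = Q / (m_dot * cp)
dT = 1967 / (60.5 * 4.3)
dT = 7.5610 C

7.5610


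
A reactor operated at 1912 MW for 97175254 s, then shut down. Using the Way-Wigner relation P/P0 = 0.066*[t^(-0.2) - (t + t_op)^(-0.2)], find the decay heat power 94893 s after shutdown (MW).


P/P0 = 0.066 * [t^(-0.2) - (t + t_op)^(-0.2)]
P/P0 = 0.066 * [94893^(-0.2) - (94893 + 97175254)^(-0.2)]
P/P0 = 0.066 * [0.1010539 - 0.02525830] = 0.005002510
P = 1912 * 0.005002510 = 9.5648 MW

9.5648


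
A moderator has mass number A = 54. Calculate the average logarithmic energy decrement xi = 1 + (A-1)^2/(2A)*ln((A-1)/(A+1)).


xi = 1 + (A-1)^2/(2A) * ln((A-1)/(A+1))
xi = 1 + (54-1)^2/(2*54) * ln((54-1)/(54 +1))
xi = 0.036584

0.036584
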